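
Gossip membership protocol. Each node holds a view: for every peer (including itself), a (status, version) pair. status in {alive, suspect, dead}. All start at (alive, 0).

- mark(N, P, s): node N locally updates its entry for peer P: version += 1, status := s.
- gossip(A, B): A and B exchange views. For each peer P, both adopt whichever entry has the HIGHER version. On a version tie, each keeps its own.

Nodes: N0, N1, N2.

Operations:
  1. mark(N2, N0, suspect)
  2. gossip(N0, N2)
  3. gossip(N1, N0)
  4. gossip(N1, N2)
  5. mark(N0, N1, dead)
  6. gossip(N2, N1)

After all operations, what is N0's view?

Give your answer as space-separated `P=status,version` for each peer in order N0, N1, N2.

Op 1: N2 marks N0=suspect -> (suspect,v1)
Op 2: gossip N0<->N2 -> N0.N0=(suspect,v1) N0.N1=(alive,v0) N0.N2=(alive,v0) | N2.N0=(suspect,v1) N2.N1=(alive,v0) N2.N2=(alive,v0)
Op 3: gossip N1<->N0 -> N1.N0=(suspect,v1) N1.N1=(alive,v0) N1.N2=(alive,v0) | N0.N0=(suspect,v1) N0.N1=(alive,v0) N0.N2=(alive,v0)
Op 4: gossip N1<->N2 -> N1.N0=(suspect,v1) N1.N1=(alive,v0) N1.N2=(alive,v0) | N2.N0=(suspect,v1) N2.N1=(alive,v0) N2.N2=(alive,v0)
Op 5: N0 marks N1=dead -> (dead,v1)
Op 6: gossip N2<->N1 -> N2.N0=(suspect,v1) N2.N1=(alive,v0) N2.N2=(alive,v0) | N1.N0=(suspect,v1) N1.N1=(alive,v0) N1.N2=(alive,v0)

Answer: N0=suspect,1 N1=dead,1 N2=alive,0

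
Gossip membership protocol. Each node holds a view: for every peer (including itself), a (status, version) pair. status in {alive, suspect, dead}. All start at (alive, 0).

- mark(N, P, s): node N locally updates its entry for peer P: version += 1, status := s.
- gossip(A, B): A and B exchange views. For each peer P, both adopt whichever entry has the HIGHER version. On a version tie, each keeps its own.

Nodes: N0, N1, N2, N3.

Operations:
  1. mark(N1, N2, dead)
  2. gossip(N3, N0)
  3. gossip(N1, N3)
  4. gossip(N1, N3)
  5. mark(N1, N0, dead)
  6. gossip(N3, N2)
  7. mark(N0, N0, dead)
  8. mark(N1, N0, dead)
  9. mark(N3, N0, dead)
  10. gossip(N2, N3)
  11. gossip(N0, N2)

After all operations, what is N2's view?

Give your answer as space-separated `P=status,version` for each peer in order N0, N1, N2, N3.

Op 1: N1 marks N2=dead -> (dead,v1)
Op 2: gossip N3<->N0 -> N3.N0=(alive,v0) N3.N1=(alive,v0) N3.N2=(alive,v0) N3.N3=(alive,v0) | N0.N0=(alive,v0) N0.N1=(alive,v0) N0.N2=(alive,v0) N0.N3=(alive,v0)
Op 3: gossip N1<->N3 -> N1.N0=(alive,v0) N1.N1=(alive,v0) N1.N2=(dead,v1) N1.N3=(alive,v0) | N3.N0=(alive,v0) N3.N1=(alive,v0) N3.N2=(dead,v1) N3.N3=(alive,v0)
Op 4: gossip N1<->N3 -> N1.N0=(alive,v0) N1.N1=(alive,v0) N1.N2=(dead,v1) N1.N3=(alive,v0) | N3.N0=(alive,v0) N3.N1=(alive,v0) N3.N2=(dead,v1) N3.N3=(alive,v0)
Op 5: N1 marks N0=dead -> (dead,v1)
Op 6: gossip N3<->N2 -> N3.N0=(alive,v0) N3.N1=(alive,v0) N3.N2=(dead,v1) N3.N3=(alive,v0) | N2.N0=(alive,v0) N2.N1=(alive,v0) N2.N2=(dead,v1) N2.N3=(alive,v0)
Op 7: N0 marks N0=dead -> (dead,v1)
Op 8: N1 marks N0=dead -> (dead,v2)
Op 9: N3 marks N0=dead -> (dead,v1)
Op 10: gossip N2<->N3 -> N2.N0=(dead,v1) N2.N1=(alive,v0) N2.N2=(dead,v1) N2.N3=(alive,v0) | N3.N0=(dead,v1) N3.N1=(alive,v0) N3.N2=(dead,v1) N3.N3=(alive,v0)
Op 11: gossip N0<->N2 -> N0.N0=(dead,v1) N0.N1=(alive,v0) N0.N2=(dead,v1) N0.N3=(alive,v0) | N2.N0=(dead,v1) N2.N1=(alive,v0) N2.N2=(dead,v1) N2.N3=(alive,v0)

Answer: N0=dead,1 N1=alive,0 N2=dead,1 N3=alive,0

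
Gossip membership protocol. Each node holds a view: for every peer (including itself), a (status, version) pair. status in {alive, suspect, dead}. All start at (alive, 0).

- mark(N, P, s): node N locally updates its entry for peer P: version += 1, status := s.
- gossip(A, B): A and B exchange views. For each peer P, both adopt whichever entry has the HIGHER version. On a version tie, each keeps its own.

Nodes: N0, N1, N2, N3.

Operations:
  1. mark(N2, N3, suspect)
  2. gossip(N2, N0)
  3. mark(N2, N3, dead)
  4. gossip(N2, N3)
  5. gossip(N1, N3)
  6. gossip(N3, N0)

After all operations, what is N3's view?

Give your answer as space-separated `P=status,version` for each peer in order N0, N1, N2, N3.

Op 1: N2 marks N3=suspect -> (suspect,v1)
Op 2: gossip N2<->N0 -> N2.N0=(alive,v0) N2.N1=(alive,v0) N2.N2=(alive,v0) N2.N3=(suspect,v1) | N0.N0=(alive,v0) N0.N1=(alive,v0) N0.N2=(alive,v0) N0.N3=(suspect,v1)
Op 3: N2 marks N3=dead -> (dead,v2)
Op 4: gossip N2<->N3 -> N2.N0=(alive,v0) N2.N1=(alive,v0) N2.N2=(alive,v0) N2.N3=(dead,v2) | N3.N0=(alive,v0) N3.N1=(alive,v0) N3.N2=(alive,v0) N3.N3=(dead,v2)
Op 5: gossip N1<->N3 -> N1.N0=(alive,v0) N1.N1=(alive,v0) N1.N2=(alive,v0) N1.N3=(dead,v2) | N3.N0=(alive,v0) N3.N1=(alive,v0) N3.N2=(alive,v0) N3.N3=(dead,v2)
Op 6: gossip N3<->N0 -> N3.N0=(alive,v0) N3.N1=(alive,v0) N3.N2=(alive,v0) N3.N3=(dead,v2) | N0.N0=(alive,v0) N0.N1=(alive,v0) N0.N2=(alive,v0) N0.N3=(dead,v2)

Answer: N0=alive,0 N1=alive,0 N2=alive,0 N3=dead,2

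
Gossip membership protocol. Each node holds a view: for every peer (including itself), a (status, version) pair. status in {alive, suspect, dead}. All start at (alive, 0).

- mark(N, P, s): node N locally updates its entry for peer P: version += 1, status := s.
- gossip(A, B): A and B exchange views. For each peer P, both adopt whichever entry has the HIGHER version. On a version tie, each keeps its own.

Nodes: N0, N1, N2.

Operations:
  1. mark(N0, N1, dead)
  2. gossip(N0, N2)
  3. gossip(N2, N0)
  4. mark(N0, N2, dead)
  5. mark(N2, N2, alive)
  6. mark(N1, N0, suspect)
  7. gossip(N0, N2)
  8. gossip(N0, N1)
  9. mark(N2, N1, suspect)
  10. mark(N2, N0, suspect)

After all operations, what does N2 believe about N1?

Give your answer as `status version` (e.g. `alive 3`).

Answer: suspect 2

Derivation:
Op 1: N0 marks N1=dead -> (dead,v1)
Op 2: gossip N0<->N2 -> N0.N0=(alive,v0) N0.N1=(dead,v1) N0.N2=(alive,v0) | N2.N0=(alive,v0) N2.N1=(dead,v1) N2.N2=(alive,v0)
Op 3: gossip N2<->N0 -> N2.N0=(alive,v0) N2.N1=(dead,v1) N2.N2=(alive,v0) | N0.N0=(alive,v0) N0.N1=(dead,v1) N0.N2=(alive,v0)
Op 4: N0 marks N2=dead -> (dead,v1)
Op 5: N2 marks N2=alive -> (alive,v1)
Op 6: N1 marks N0=suspect -> (suspect,v1)
Op 7: gossip N0<->N2 -> N0.N0=(alive,v0) N0.N1=(dead,v1) N0.N2=(dead,v1) | N2.N0=(alive,v0) N2.N1=(dead,v1) N2.N2=(alive,v1)
Op 8: gossip N0<->N1 -> N0.N0=(suspect,v1) N0.N1=(dead,v1) N0.N2=(dead,v1) | N1.N0=(suspect,v1) N1.N1=(dead,v1) N1.N2=(dead,v1)
Op 9: N2 marks N1=suspect -> (suspect,v2)
Op 10: N2 marks N0=suspect -> (suspect,v1)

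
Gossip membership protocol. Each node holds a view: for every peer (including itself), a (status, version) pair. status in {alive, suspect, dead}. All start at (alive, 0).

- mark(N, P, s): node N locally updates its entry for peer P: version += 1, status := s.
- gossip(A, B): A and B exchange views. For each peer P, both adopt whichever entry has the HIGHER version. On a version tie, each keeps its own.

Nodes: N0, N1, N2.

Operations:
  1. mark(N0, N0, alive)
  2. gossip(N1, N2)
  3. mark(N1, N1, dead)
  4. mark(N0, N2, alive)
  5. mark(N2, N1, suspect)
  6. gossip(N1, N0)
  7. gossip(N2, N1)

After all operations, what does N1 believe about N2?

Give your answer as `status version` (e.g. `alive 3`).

Op 1: N0 marks N0=alive -> (alive,v1)
Op 2: gossip N1<->N2 -> N1.N0=(alive,v0) N1.N1=(alive,v0) N1.N2=(alive,v0) | N2.N0=(alive,v0) N2.N1=(alive,v0) N2.N2=(alive,v0)
Op 3: N1 marks N1=dead -> (dead,v1)
Op 4: N0 marks N2=alive -> (alive,v1)
Op 5: N2 marks N1=suspect -> (suspect,v1)
Op 6: gossip N1<->N0 -> N1.N0=(alive,v1) N1.N1=(dead,v1) N1.N2=(alive,v1) | N0.N0=(alive,v1) N0.N1=(dead,v1) N0.N2=(alive,v1)
Op 7: gossip N2<->N1 -> N2.N0=(alive,v1) N2.N1=(suspect,v1) N2.N2=(alive,v1) | N1.N0=(alive,v1) N1.N1=(dead,v1) N1.N2=(alive,v1)

Answer: alive 1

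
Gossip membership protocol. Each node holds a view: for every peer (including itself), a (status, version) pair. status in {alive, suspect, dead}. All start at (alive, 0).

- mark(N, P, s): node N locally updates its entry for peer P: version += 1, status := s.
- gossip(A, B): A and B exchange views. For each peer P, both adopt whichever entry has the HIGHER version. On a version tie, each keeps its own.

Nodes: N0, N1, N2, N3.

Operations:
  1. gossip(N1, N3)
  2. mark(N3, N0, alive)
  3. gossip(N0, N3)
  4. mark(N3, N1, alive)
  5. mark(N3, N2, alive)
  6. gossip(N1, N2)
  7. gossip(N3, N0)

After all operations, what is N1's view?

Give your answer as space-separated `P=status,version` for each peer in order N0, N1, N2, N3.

Answer: N0=alive,0 N1=alive,0 N2=alive,0 N3=alive,0

Derivation:
Op 1: gossip N1<->N3 -> N1.N0=(alive,v0) N1.N1=(alive,v0) N1.N2=(alive,v0) N1.N3=(alive,v0) | N3.N0=(alive,v0) N3.N1=(alive,v0) N3.N2=(alive,v0) N3.N3=(alive,v0)
Op 2: N3 marks N0=alive -> (alive,v1)
Op 3: gossip N0<->N3 -> N0.N0=(alive,v1) N0.N1=(alive,v0) N0.N2=(alive,v0) N0.N3=(alive,v0) | N3.N0=(alive,v1) N3.N1=(alive,v0) N3.N2=(alive,v0) N3.N3=(alive,v0)
Op 4: N3 marks N1=alive -> (alive,v1)
Op 5: N3 marks N2=alive -> (alive,v1)
Op 6: gossip N1<->N2 -> N1.N0=(alive,v0) N1.N1=(alive,v0) N1.N2=(alive,v0) N1.N3=(alive,v0) | N2.N0=(alive,v0) N2.N1=(alive,v0) N2.N2=(alive,v0) N2.N3=(alive,v0)
Op 7: gossip N3<->N0 -> N3.N0=(alive,v1) N3.N1=(alive,v1) N3.N2=(alive,v1) N3.N3=(alive,v0) | N0.N0=(alive,v1) N0.N1=(alive,v1) N0.N2=(alive,v1) N0.N3=(alive,v0)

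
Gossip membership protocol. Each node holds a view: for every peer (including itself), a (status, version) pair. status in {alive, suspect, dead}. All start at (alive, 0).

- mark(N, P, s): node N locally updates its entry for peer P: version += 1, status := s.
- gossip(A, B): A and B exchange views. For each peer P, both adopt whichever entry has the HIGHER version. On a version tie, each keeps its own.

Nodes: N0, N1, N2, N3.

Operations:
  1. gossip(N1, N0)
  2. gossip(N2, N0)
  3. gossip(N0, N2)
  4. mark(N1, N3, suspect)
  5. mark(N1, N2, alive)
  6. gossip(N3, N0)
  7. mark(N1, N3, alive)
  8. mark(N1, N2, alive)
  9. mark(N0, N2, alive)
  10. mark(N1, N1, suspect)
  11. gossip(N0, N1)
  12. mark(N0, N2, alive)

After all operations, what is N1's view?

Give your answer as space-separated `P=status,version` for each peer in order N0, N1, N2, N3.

Op 1: gossip N1<->N0 -> N1.N0=(alive,v0) N1.N1=(alive,v0) N1.N2=(alive,v0) N1.N3=(alive,v0) | N0.N0=(alive,v0) N0.N1=(alive,v0) N0.N2=(alive,v0) N0.N3=(alive,v0)
Op 2: gossip N2<->N0 -> N2.N0=(alive,v0) N2.N1=(alive,v0) N2.N2=(alive,v0) N2.N3=(alive,v0) | N0.N0=(alive,v0) N0.N1=(alive,v0) N0.N2=(alive,v0) N0.N3=(alive,v0)
Op 3: gossip N0<->N2 -> N0.N0=(alive,v0) N0.N1=(alive,v0) N0.N2=(alive,v0) N0.N3=(alive,v0) | N2.N0=(alive,v0) N2.N1=(alive,v0) N2.N2=(alive,v0) N2.N3=(alive,v0)
Op 4: N1 marks N3=suspect -> (suspect,v1)
Op 5: N1 marks N2=alive -> (alive,v1)
Op 6: gossip N3<->N0 -> N3.N0=(alive,v0) N3.N1=(alive,v0) N3.N2=(alive,v0) N3.N3=(alive,v0) | N0.N0=(alive,v0) N0.N1=(alive,v0) N0.N2=(alive,v0) N0.N3=(alive,v0)
Op 7: N1 marks N3=alive -> (alive,v2)
Op 8: N1 marks N2=alive -> (alive,v2)
Op 9: N0 marks N2=alive -> (alive,v1)
Op 10: N1 marks N1=suspect -> (suspect,v1)
Op 11: gossip N0<->N1 -> N0.N0=(alive,v0) N0.N1=(suspect,v1) N0.N2=(alive,v2) N0.N3=(alive,v2) | N1.N0=(alive,v0) N1.N1=(suspect,v1) N1.N2=(alive,v2) N1.N3=(alive,v2)
Op 12: N0 marks N2=alive -> (alive,v3)

Answer: N0=alive,0 N1=suspect,1 N2=alive,2 N3=alive,2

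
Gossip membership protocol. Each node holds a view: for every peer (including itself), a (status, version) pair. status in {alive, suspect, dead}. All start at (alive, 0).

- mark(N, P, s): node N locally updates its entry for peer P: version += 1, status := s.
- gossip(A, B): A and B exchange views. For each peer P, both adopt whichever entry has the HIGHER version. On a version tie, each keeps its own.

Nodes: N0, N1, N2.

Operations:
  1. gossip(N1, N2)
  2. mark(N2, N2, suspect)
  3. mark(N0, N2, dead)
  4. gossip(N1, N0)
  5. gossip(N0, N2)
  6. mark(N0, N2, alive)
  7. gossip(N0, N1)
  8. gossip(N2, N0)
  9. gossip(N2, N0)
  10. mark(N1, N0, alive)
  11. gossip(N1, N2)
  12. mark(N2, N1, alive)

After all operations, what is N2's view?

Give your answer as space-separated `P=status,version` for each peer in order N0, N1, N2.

Op 1: gossip N1<->N2 -> N1.N0=(alive,v0) N1.N1=(alive,v0) N1.N2=(alive,v0) | N2.N0=(alive,v0) N2.N1=(alive,v0) N2.N2=(alive,v0)
Op 2: N2 marks N2=suspect -> (suspect,v1)
Op 3: N0 marks N2=dead -> (dead,v1)
Op 4: gossip N1<->N0 -> N1.N0=(alive,v0) N1.N1=(alive,v0) N1.N2=(dead,v1) | N0.N0=(alive,v0) N0.N1=(alive,v0) N0.N2=(dead,v1)
Op 5: gossip N0<->N2 -> N0.N0=(alive,v0) N0.N1=(alive,v0) N0.N2=(dead,v1) | N2.N0=(alive,v0) N2.N1=(alive,v0) N2.N2=(suspect,v1)
Op 6: N0 marks N2=alive -> (alive,v2)
Op 7: gossip N0<->N1 -> N0.N0=(alive,v0) N0.N1=(alive,v0) N0.N2=(alive,v2) | N1.N0=(alive,v0) N1.N1=(alive,v0) N1.N2=(alive,v2)
Op 8: gossip N2<->N0 -> N2.N0=(alive,v0) N2.N1=(alive,v0) N2.N2=(alive,v2) | N0.N0=(alive,v0) N0.N1=(alive,v0) N0.N2=(alive,v2)
Op 9: gossip N2<->N0 -> N2.N0=(alive,v0) N2.N1=(alive,v0) N2.N2=(alive,v2) | N0.N0=(alive,v0) N0.N1=(alive,v0) N0.N2=(alive,v2)
Op 10: N1 marks N0=alive -> (alive,v1)
Op 11: gossip N1<->N2 -> N1.N0=(alive,v1) N1.N1=(alive,v0) N1.N2=(alive,v2) | N2.N0=(alive,v1) N2.N1=(alive,v0) N2.N2=(alive,v2)
Op 12: N2 marks N1=alive -> (alive,v1)

Answer: N0=alive,1 N1=alive,1 N2=alive,2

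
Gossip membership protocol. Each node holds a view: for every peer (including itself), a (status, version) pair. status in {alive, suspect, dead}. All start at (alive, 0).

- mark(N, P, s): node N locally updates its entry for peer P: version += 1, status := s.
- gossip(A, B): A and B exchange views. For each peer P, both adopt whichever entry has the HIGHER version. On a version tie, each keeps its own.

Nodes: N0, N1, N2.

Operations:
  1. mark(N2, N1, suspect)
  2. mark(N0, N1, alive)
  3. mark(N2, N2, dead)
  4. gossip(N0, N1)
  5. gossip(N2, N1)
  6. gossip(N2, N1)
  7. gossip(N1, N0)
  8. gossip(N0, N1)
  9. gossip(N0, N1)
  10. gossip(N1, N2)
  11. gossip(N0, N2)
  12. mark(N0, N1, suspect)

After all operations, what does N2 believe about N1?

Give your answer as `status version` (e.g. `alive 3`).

Answer: suspect 1

Derivation:
Op 1: N2 marks N1=suspect -> (suspect,v1)
Op 2: N0 marks N1=alive -> (alive,v1)
Op 3: N2 marks N2=dead -> (dead,v1)
Op 4: gossip N0<->N1 -> N0.N0=(alive,v0) N0.N1=(alive,v1) N0.N2=(alive,v0) | N1.N0=(alive,v0) N1.N1=(alive,v1) N1.N2=(alive,v0)
Op 5: gossip N2<->N1 -> N2.N0=(alive,v0) N2.N1=(suspect,v1) N2.N2=(dead,v1) | N1.N0=(alive,v0) N1.N1=(alive,v1) N1.N2=(dead,v1)
Op 6: gossip N2<->N1 -> N2.N0=(alive,v0) N2.N1=(suspect,v1) N2.N2=(dead,v1) | N1.N0=(alive,v0) N1.N1=(alive,v1) N1.N2=(dead,v1)
Op 7: gossip N1<->N0 -> N1.N0=(alive,v0) N1.N1=(alive,v1) N1.N2=(dead,v1) | N0.N0=(alive,v0) N0.N1=(alive,v1) N0.N2=(dead,v1)
Op 8: gossip N0<->N1 -> N0.N0=(alive,v0) N0.N1=(alive,v1) N0.N2=(dead,v1) | N1.N0=(alive,v0) N1.N1=(alive,v1) N1.N2=(dead,v1)
Op 9: gossip N0<->N1 -> N0.N0=(alive,v0) N0.N1=(alive,v1) N0.N2=(dead,v1) | N1.N0=(alive,v0) N1.N1=(alive,v1) N1.N2=(dead,v1)
Op 10: gossip N1<->N2 -> N1.N0=(alive,v0) N1.N1=(alive,v1) N1.N2=(dead,v1) | N2.N0=(alive,v0) N2.N1=(suspect,v1) N2.N2=(dead,v1)
Op 11: gossip N0<->N2 -> N0.N0=(alive,v0) N0.N1=(alive,v1) N0.N2=(dead,v1) | N2.N0=(alive,v0) N2.N1=(suspect,v1) N2.N2=(dead,v1)
Op 12: N0 marks N1=suspect -> (suspect,v2)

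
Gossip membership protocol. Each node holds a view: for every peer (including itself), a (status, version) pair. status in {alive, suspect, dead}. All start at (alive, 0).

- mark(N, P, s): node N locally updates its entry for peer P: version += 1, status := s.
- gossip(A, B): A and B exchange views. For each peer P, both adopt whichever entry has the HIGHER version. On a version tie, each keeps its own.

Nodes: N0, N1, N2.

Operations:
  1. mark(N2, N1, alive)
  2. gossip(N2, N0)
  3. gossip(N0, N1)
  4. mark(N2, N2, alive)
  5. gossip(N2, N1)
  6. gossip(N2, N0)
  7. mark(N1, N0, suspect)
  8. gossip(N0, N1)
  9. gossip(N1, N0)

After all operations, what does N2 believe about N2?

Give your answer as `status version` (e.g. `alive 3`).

Answer: alive 1

Derivation:
Op 1: N2 marks N1=alive -> (alive,v1)
Op 2: gossip N2<->N0 -> N2.N0=(alive,v0) N2.N1=(alive,v1) N2.N2=(alive,v0) | N0.N0=(alive,v0) N0.N1=(alive,v1) N0.N2=(alive,v0)
Op 3: gossip N0<->N1 -> N0.N0=(alive,v0) N0.N1=(alive,v1) N0.N2=(alive,v0) | N1.N0=(alive,v0) N1.N1=(alive,v1) N1.N2=(alive,v0)
Op 4: N2 marks N2=alive -> (alive,v1)
Op 5: gossip N2<->N1 -> N2.N0=(alive,v0) N2.N1=(alive,v1) N2.N2=(alive,v1) | N1.N0=(alive,v0) N1.N1=(alive,v1) N1.N2=(alive,v1)
Op 6: gossip N2<->N0 -> N2.N0=(alive,v0) N2.N1=(alive,v1) N2.N2=(alive,v1) | N0.N0=(alive,v0) N0.N1=(alive,v1) N0.N2=(alive,v1)
Op 7: N1 marks N0=suspect -> (suspect,v1)
Op 8: gossip N0<->N1 -> N0.N0=(suspect,v1) N0.N1=(alive,v1) N0.N2=(alive,v1) | N1.N0=(suspect,v1) N1.N1=(alive,v1) N1.N2=(alive,v1)
Op 9: gossip N1<->N0 -> N1.N0=(suspect,v1) N1.N1=(alive,v1) N1.N2=(alive,v1) | N0.N0=(suspect,v1) N0.N1=(alive,v1) N0.N2=(alive,v1)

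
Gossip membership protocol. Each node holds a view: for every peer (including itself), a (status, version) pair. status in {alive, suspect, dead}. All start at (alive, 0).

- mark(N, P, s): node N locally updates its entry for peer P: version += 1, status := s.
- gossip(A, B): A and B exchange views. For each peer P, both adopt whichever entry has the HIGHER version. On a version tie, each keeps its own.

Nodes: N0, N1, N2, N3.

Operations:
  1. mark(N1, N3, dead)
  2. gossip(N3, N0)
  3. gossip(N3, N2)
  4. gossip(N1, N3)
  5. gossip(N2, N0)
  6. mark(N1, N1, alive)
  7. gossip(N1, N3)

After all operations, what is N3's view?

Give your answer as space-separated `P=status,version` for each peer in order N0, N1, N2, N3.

Op 1: N1 marks N3=dead -> (dead,v1)
Op 2: gossip N3<->N0 -> N3.N0=(alive,v0) N3.N1=(alive,v0) N3.N2=(alive,v0) N3.N3=(alive,v0) | N0.N0=(alive,v0) N0.N1=(alive,v0) N0.N2=(alive,v0) N0.N3=(alive,v0)
Op 3: gossip N3<->N2 -> N3.N0=(alive,v0) N3.N1=(alive,v0) N3.N2=(alive,v0) N3.N3=(alive,v0) | N2.N0=(alive,v0) N2.N1=(alive,v0) N2.N2=(alive,v0) N2.N3=(alive,v0)
Op 4: gossip N1<->N3 -> N1.N0=(alive,v0) N1.N1=(alive,v0) N1.N2=(alive,v0) N1.N3=(dead,v1) | N3.N0=(alive,v0) N3.N1=(alive,v0) N3.N2=(alive,v0) N3.N3=(dead,v1)
Op 5: gossip N2<->N0 -> N2.N0=(alive,v0) N2.N1=(alive,v0) N2.N2=(alive,v0) N2.N3=(alive,v0) | N0.N0=(alive,v0) N0.N1=(alive,v0) N0.N2=(alive,v0) N0.N3=(alive,v0)
Op 6: N1 marks N1=alive -> (alive,v1)
Op 7: gossip N1<->N3 -> N1.N0=(alive,v0) N1.N1=(alive,v1) N1.N2=(alive,v0) N1.N3=(dead,v1) | N3.N0=(alive,v0) N3.N1=(alive,v1) N3.N2=(alive,v0) N3.N3=(dead,v1)

Answer: N0=alive,0 N1=alive,1 N2=alive,0 N3=dead,1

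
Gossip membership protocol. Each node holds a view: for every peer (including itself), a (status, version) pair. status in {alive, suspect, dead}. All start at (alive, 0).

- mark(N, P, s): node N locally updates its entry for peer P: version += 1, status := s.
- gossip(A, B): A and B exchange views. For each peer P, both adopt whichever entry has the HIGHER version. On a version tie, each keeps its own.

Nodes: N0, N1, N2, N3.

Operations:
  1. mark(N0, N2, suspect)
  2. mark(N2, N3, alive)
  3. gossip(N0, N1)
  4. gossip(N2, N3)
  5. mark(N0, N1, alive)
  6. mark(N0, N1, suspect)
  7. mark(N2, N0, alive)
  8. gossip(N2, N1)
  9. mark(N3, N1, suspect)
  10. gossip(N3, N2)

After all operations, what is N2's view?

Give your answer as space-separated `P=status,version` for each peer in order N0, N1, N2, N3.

Op 1: N0 marks N2=suspect -> (suspect,v1)
Op 2: N2 marks N3=alive -> (alive,v1)
Op 3: gossip N0<->N1 -> N0.N0=(alive,v0) N0.N1=(alive,v0) N0.N2=(suspect,v1) N0.N3=(alive,v0) | N1.N0=(alive,v0) N1.N1=(alive,v0) N1.N2=(suspect,v1) N1.N3=(alive,v0)
Op 4: gossip N2<->N3 -> N2.N0=(alive,v0) N2.N1=(alive,v0) N2.N2=(alive,v0) N2.N3=(alive,v1) | N3.N0=(alive,v0) N3.N1=(alive,v0) N3.N2=(alive,v0) N3.N3=(alive,v1)
Op 5: N0 marks N1=alive -> (alive,v1)
Op 6: N0 marks N1=suspect -> (suspect,v2)
Op 7: N2 marks N0=alive -> (alive,v1)
Op 8: gossip N2<->N1 -> N2.N0=(alive,v1) N2.N1=(alive,v0) N2.N2=(suspect,v1) N2.N3=(alive,v1) | N1.N0=(alive,v1) N1.N1=(alive,v0) N1.N2=(suspect,v1) N1.N3=(alive,v1)
Op 9: N3 marks N1=suspect -> (suspect,v1)
Op 10: gossip N3<->N2 -> N3.N0=(alive,v1) N3.N1=(suspect,v1) N3.N2=(suspect,v1) N3.N3=(alive,v1) | N2.N0=(alive,v1) N2.N1=(suspect,v1) N2.N2=(suspect,v1) N2.N3=(alive,v1)

Answer: N0=alive,1 N1=suspect,1 N2=suspect,1 N3=alive,1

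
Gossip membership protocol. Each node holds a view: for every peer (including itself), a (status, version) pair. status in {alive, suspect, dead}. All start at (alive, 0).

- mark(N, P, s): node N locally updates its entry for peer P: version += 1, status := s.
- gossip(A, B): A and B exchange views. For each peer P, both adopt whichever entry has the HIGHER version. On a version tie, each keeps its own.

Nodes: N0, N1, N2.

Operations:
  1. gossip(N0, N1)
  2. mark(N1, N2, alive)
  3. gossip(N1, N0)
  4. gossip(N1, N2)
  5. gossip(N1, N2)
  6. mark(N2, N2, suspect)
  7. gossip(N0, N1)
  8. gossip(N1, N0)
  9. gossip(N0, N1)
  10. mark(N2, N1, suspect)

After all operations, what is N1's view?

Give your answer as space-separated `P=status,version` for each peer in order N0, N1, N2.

Op 1: gossip N0<->N1 -> N0.N0=(alive,v0) N0.N1=(alive,v0) N0.N2=(alive,v0) | N1.N0=(alive,v0) N1.N1=(alive,v0) N1.N2=(alive,v0)
Op 2: N1 marks N2=alive -> (alive,v1)
Op 3: gossip N1<->N0 -> N1.N0=(alive,v0) N1.N1=(alive,v0) N1.N2=(alive,v1) | N0.N0=(alive,v0) N0.N1=(alive,v0) N0.N2=(alive,v1)
Op 4: gossip N1<->N2 -> N1.N0=(alive,v0) N1.N1=(alive,v0) N1.N2=(alive,v1) | N2.N0=(alive,v0) N2.N1=(alive,v0) N2.N2=(alive,v1)
Op 5: gossip N1<->N2 -> N1.N0=(alive,v0) N1.N1=(alive,v0) N1.N2=(alive,v1) | N2.N0=(alive,v0) N2.N1=(alive,v0) N2.N2=(alive,v1)
Op 6: N2 marks N2=suspect -> (suspect,v2)
Op 7: gossip N0<->N1 -> N0.N0=(alive,v0) N0.N1=(alive,v0) N0.N2=(alive,v1) | N1.N0=(alive,v0) N1.N1=(alive,v0) N1.N2=(alive,v1)
Op 8: gossip N1<->N0 -> N1.N0=(alive,v0) N1.N1=(alive,v0) N1.N2=(alive,v1) | N0.N0=(alive,v0) N0.N1=(alive,v0) N0.N2=(alive,v1)
Op 9: gossip N0<->N1 -> N0.N0=(alive,v0) N0.N1=(alive,v0) N0.N2=(alive,v1) | N1.N0=(alive,v0) N1.N1=(alive,v0) N1.N2=(alive,v1)
Op 10: N2 marks N1=suspect -> (suspect,v1)

Answer: N0=alive,0 N1=alive,0 N2=alive,1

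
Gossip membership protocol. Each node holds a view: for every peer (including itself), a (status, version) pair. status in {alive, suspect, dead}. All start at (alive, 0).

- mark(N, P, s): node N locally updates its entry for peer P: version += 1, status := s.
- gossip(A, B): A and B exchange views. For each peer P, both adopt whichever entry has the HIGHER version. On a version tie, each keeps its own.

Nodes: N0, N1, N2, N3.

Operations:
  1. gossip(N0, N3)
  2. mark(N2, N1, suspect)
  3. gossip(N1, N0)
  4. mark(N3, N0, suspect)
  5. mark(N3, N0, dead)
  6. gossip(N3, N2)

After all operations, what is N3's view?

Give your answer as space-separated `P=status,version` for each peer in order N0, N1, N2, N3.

Op 1: gossip N0<->N3 -> N0.N0=(alive,v0) N0.N1=(alive,v0) N0.N2=(alive,v0) N0.N3=(alive,v0) | N3.N0=(alive,v0) N3.N1=(alive,v0) N3.N2=(alive,v0) N3.N3=(alive,v0)
Op 2: N2 marks N1=suspect -> (suspect,v1)
Op 3: gossip N1<->N0 -> N1.N0=(alive,v0) N1.N1=(alive,v0) N1.N2=(alive,v0) N1.N3=(alive,v0) | N0.N0=(alive,v0) N0.N1=(alive,v0) N0.N2=(alive,v0) N0.N3=(alive,v0)
Op 4: N3 marks N0=suspect -> (suspect,v1)
Op 5: N3 marks N0=dead -> (dead,v2)
Op 6: gossip N3<->N2 -> N3.N0=(dead,v2) N3.N1=(suspect,v1) N3.N2=(alive,v0) N3.N3=(alive,v0) | N2.N0=(dead,v2) N2.N1=(suspect,v1) N2.N2=(alive,v0) N2.N3=(alive,v0)

Answer: N0=dead,2 N1=suspect,1 N2=alive,0 N3=alive,0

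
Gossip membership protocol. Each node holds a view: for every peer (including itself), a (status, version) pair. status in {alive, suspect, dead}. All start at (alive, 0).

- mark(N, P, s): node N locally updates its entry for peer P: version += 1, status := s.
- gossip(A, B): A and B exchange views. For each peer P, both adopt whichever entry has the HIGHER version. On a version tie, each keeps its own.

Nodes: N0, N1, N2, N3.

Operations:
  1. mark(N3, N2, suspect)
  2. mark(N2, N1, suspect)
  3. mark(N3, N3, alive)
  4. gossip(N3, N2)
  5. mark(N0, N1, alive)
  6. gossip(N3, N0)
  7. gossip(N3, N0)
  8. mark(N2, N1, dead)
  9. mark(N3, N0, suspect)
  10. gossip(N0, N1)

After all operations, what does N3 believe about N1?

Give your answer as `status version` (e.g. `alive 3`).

Answer: suspect 1

Derivation:
Op 1: N3 marks N2=suspect -> (suspect,v1)
Op 2: N2 marks N1=suspect -> (suspect,v1)
Op 3: N3 marks N3=alive -> (alive,v1)
Op 4: gossip N3<->N2 -> N3.N0=(alive,v0) N3.N1=(suspect,v1) N3.N2=(suspect,v1) N3.N3=(alive,v1) | N2.N0=(alive,v0) N2.N1=(suspect,v1) N2.N2=(suspect,v1) N2.N3=(alive,v1)
Op 5: N0 marks N1=alive -> (alive,v1)
Op 6: gossip N3<->N0 -> N3.N0=(alive,v0) N3.N1=(suspect,v1) N3.N2=(suspect,v1) N3.N3=(alive,v1) | N0.N0=(alive,v0) N0.N1=(alive,v1) N0.N2=(suspect,v1) N0.N3=(alive,v1)
Op 7: gossip N3<->N0 -> N3.N0=(alive,v0) N3.N1=(suspect,v1) N3.N2=(suspect,v1) N3.N3=(alive,v1) | N0.N0=(alive,v0) N0.N1=(alive,v1) N0.N2=(suspect,v1) N0.N3=(alive,v1)
Op 8: N2 marks N1=dead -> (dead,v2)
Op 9: N3 marks N0=suspect -> (suspect,v1)
Op 10: gossip N0<->N1 -> N0.N0=(alive,v0) N0.N1=(alive,v1) N0.N2=(suspect,v1) N0.N3=(alive,v1) | N1.N0=(alive,v0) N1.N1=(alive,v1) N1.N2=(suspect,v1) N1.N3=(alive,v1)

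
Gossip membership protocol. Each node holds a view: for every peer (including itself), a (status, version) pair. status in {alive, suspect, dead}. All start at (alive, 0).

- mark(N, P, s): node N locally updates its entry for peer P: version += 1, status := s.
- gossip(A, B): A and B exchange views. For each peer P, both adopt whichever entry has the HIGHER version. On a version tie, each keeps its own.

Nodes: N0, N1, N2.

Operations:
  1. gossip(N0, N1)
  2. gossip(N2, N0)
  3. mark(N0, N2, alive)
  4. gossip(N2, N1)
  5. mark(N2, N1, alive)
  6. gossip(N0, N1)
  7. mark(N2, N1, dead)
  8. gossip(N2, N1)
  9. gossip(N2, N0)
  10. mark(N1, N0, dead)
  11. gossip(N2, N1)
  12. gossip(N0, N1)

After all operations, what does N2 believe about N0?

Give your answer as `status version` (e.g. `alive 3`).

Op 1: gossip N0<->N1 -> N0.N0=(alive,v0) N0.N1=(alive,v0) N0.N2=(alive,v0) | N1.N0=(alive,v0) N1.N1=(alive,v0) N1.N2=(alive,v0)
Op 2: gossip N2<->N0 -> N2.N0=(alive,v0) N2.N1=(alive,v0) N2.N2=(alive,v0) | N0.N0=(alive,v0) N0.N1=(alive,v0) N0.N2=(alive,v0)
Op 3: N0 marks N2=alive -> (alive,v1)
Op 4: gossip N2<->N1 -> N2.N0=(alive,v0) N2.N1=(alive,v0) N2.N2=(alive,v0) | N1.N0=(alive,v0) N1.N1=(alive,v0) N1.N2=(alive,v0)
Op 5: N2 marks N1=alive -> (alive,v1)
Op 6: gossip N0<->N1 -> N0.N0=(alive,v0) N0.N1=(alive,v0) N0.N2=(alive,v1) | N1.N0=(alive,v0) N1.N1=(alive,v0) N1.N2=(alive,v1)
Op 7: N2 marks N1=dead -> (dead,v2)
Op 8: gossip N2<->N1 -> N2.N0=(alive,v0) N2.N1=(dead,v2) N2.N2=(alive,v1) | N1.N0=(alive,v0) N1.N1=(dead,v2) N1.N2=(alive,v1)
Op 9: gossip N2<->N0 -> N2.N0=(alive,v0) N2.N1=(dead,v2) N2.N2=(alive,v1) | N0.N0=(alive,v0) N0.N1=(dead,v2) N0.N2=(alive,v1)
Op 10: N1 marks N0=dead -> (dead,v1)
Op 11: gossip N2<->N1 -> N2.N0=(dead,v1) N2.N1=(dead,v2) N2.N2=(alive,v1) | N1.N0=(dead,v1) N1.N1=(dead,v2) N1.N2=(alive,v1)
Op 12: gossip N0<->N1 -> N0.N0=(dead,v1) N0.N1=(dead,v2) N0.N2=(alive,v1) | N1.N0=(dead,v1) N1.N1=(dead,v2) N1.N2=(alive,v1)

Answer: dead 1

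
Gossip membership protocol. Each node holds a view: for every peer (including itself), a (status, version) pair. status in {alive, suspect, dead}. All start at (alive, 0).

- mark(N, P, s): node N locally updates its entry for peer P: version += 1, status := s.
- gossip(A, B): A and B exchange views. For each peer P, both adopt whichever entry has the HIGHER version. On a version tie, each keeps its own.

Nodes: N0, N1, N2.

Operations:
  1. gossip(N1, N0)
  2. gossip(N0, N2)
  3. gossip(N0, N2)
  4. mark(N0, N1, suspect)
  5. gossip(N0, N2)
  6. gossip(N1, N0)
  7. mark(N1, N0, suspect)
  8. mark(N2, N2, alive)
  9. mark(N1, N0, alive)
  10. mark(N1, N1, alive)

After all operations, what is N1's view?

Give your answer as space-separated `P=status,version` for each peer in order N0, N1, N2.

Answer: N0=alive,2 N1=alive,2 N2=alive,0

Derivation:
Op 1: gossip N1<->N0 -> N1.N0=(alive,v0) N1.N1=(alive,v0) N1.N2=(alive,v0) | N0.N0=(alive,v0) N0.N1=(alive,v0) N0.N2=(alive,v0)
Op 2: gossip N0<->N2 -> N0.N0=(alive,v0) N0.N1=(alive,v0) N0.N2=(alive,v0) | N2.N0=(alive,v0) N2.N1=(alive,v0) N2.N2=(alive,v0)
Op 3: gossip N0<->N2 -> N0.N0=(alive,v0) N0.N1=(alive,v0) N0.N2=(alive,v0) | N2.N0=(alive,v0) N2.N1=(alive,v0) N2.N2=(alive,v0)
Op 4: N0 marks N1=suspect -> (suspect,v1)
Op 5: gossip N0<->N2 -> N0.N0=(alive,v0) N0.N1=(suspect,v1) N0.N2=(alive,v0) | N2.N0=(alive,v0) N2.N1=(suspect,v1) N2.N2=(alive,v0)
Op 6: gossip N1<->N0 -> N1.N0=(alive,v0) N1.N1=(suspect,v1) N1.N2=(alive,v0) | N0.N0=(alive,v0) N0.N1=(suspect,v1) N0.N2=(alive,v0)
Op 7: N1 marks N0=suspect -> (suspect,v1)
Op 8: N2 marks N2=alive -> (alive,v1)
Op 9: N1 marks N0=alive -> (alive,v2)
Op 10: N1 marks N1=alive -> (alive,v2)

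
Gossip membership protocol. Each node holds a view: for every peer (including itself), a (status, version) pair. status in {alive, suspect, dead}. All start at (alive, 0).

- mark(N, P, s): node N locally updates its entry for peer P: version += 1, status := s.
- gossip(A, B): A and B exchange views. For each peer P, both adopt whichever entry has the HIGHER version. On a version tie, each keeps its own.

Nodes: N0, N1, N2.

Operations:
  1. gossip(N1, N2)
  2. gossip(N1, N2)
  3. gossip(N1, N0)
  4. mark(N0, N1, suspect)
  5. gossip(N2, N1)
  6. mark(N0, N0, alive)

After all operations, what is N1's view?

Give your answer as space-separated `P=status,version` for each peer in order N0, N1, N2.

Answer: N0=alive,0 N1=alive,0 N2=alive,0

Derivation:
Op 1: gossip N1<->N2 -> N1.N0=(alive,v0) N1.N1=(alive,v0) N1.N2=(alive,v0) | N2.N0=(alive,v0) N2.N1=(alive,v0) N2.N2=(alive,v0)
Op 2: gossip N1<->N2 -> N1.N0=(alive,v0) N1.N1=(alive,v0) N1.N2=(alive,v0) | N2.N0=(alive,v0) N2.N1=(alive,v0) N2.N2=(alive,v0)
Op 3: gossip N1<->N0 -> N1.N0=(alive,v0) N1.N1=(alive,v0) N1.N2=(alive,v0) | N0.N0=(alive,v0) N0.N1=(alive,v0) N0.N2=(alive,v0)
Op 4: N0 marks N1=suspect -> (suspect,v1)
Op 5: gossip N2<->N1 -> N2.N0=(alive,v0) N2.N1=(alive,v0) N2.N2=(alive,v0) | N1.N0=(alive,v0) N1.N1=(alive,v0) N1.N2=(alive,v0)
Op 6: N0 marks N0=alive -> (alive,v1)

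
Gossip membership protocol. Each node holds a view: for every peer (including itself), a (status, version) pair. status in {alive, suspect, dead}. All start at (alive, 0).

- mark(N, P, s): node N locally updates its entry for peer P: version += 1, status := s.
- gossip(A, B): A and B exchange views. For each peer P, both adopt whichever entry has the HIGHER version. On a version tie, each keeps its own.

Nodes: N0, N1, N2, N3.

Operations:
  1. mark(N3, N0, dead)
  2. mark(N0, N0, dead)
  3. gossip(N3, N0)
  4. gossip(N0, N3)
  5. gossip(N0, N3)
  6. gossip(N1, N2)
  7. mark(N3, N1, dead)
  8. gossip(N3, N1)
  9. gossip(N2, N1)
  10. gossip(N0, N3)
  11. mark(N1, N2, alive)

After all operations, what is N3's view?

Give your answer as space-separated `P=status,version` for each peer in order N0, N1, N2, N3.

Op 1: N3 marks N0=dead -> (dead,v1)
Op 2: N0 marks N0=dead -> (dead,v1)
Op 3: gossip N3<->N0 -> N3.N0=(dead,v1) N3.N1=(alive,v0) N3.N2=(alive,v0) N3.N3=(alive,v0) | N0.N0=(dead,v1) N0.N1=(alive,v0) N0.N2=(alive,v0) N0.N3=(alive,v0)
Op 4: gossip N0<->N3 -> N0.N0=(dead,v1) N0.N1=(alive,v0) N0.N2=(alive,v0) N0.N3=(alive,v0) | N3.N0=(dead,v1) N3.N1=(alive,v0) N3.N2=(alive,v0) N3.N3=(alive,v0)
Op 5: gossip N0<->N3 -> N0.N0=(dead,v1) N0.N1=(alive,v0) N0.N2=(alive,v0) N0.N3=(alive,v0) | N3.N0=(dead,v1) N3.N1=(alive,v0) N3.N2=(alive,v0) N3.N3=(alive,v0)
Op 6: gossip N1<->N2 -> N1.N0=(alive,v0) N1.N1=(alive,v0) N1.N2=(alive,v0) N1.N3=(alive,v0) | N2.N0=(alive,v0) N2.N1=(alive,v0) N2.N2=(alive,v0) N2.N3=(alive,v0)
Op 7: N3 marks N1=dead -> (dead,v1)
Op 8: gossip N3<->N1 -> N3.N0=(dead,v1) N3.N1=(dead,v1) N3.N2=(alive,v0) N3.N3=(alive,v0) | N1.N0=(dead,v1) N1.N1=(dead,v1) N1.N2=(alive,v0) N1.N3=(alive,v0)
Op 9: gossip N2<->N1 -> N2.N0=(dead,v1) N2.N1=(dead,v1) N2.N2=(alive,v0) N2.N3=(alive,v0) | N1.N0=(dead,v1) N1.N1=(dead,v1) N1.N2=(alive,v0) N1.N3=(alive,v0)
Op 10: gossip N0<->N3 -> N0.N0=(dead,v1) N0.N1=(dead,v1) N0.N2=(alive,v0) N0.N3=(alive,v0) | N3.N0=(dead,v1) N3.N1=(dead,v1) N3.N2=(alive,v0) N3.N3=(alive,v0)
Op 11: N1 marks N2=alive -> (alive,v1)

Answer: N0=dead,1 N1=dead,1 N2=alive,0 N3=alive,0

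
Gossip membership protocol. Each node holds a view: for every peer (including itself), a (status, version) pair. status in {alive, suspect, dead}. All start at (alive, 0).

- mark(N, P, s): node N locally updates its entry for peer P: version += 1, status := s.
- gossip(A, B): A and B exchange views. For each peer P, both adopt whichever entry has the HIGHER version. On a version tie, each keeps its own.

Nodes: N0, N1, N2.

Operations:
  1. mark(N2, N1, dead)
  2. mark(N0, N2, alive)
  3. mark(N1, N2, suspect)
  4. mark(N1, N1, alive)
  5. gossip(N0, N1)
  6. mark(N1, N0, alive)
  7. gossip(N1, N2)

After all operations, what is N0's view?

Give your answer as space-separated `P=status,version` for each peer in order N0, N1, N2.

Answer: N0=alive,0 N1=alive,1 N2=alive,1

Derivation:
Op 1: N2 marks N1=dead -> (dead,v1)
Op 2: N0 marks N2=alive -> (alive,v1)
Op 3: N1 marks N2=suspect -> (suspect,v1)
Op 4: N1 marks N1=alive -> (alive,v1)
Op 5: gossip N0<->N1 -> N0.N0=(alive,v0) N0.N1=(alive,v1) N0.N2=(alive,v1) | N1.N0=(alive,v0) N1.N1=(alive,v1) N1.N2=(suspect,v1)
Op 6: N1 marks N0=alive -> (alive,v1)
Op 7: gossip N1<->N2 -> N1.N0=(alive,v1) N1.N1=(alive,v1) N1.N2=(suspect,v1) | N2.N0=(alive,v1) N2.N1=(dead,v1) N2.N2=(suspect,v1)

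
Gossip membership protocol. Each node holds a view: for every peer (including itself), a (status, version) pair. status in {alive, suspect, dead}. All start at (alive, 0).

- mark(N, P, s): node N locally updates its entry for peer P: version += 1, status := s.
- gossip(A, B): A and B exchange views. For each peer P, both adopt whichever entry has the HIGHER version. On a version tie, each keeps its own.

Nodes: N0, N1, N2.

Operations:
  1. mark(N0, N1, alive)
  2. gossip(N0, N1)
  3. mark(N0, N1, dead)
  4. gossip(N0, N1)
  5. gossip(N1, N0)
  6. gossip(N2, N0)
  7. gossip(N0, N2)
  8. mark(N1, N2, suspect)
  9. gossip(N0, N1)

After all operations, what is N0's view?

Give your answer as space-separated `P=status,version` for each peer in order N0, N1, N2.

Answer: N0=alive,0 N1=dead,2 N2=suspect,1

Derivation:
Op 1: N0 marks N1=alive -> (alive,v1)
Op 2: gossip N0<->N1 -> N0.N0=(alive,v0) N0.N1=(alive,v1) N0.N2=(alive,v0) | N1.N0=(alive,v0) N1.N1=(alive,v1) N1.N2=(alive,v0)
Op 3: N0 marks N1=dead -> (dead,v2)
Op 4: gossip N0<->N1 -> N0.N0=(alive,v0) N0.N1=(dead,v2) N0.N2=(alive,v0) | N1.N0=(alive,v0) N1.N1=(dead,v2) N1.N2=(alive,v0)
Op 5: gossip N1<->N0 -> N1.N0=(alive,v0) N1.N1=(dead,v2) N1.N2=(alive,v0) | N0.N0=(alive,v0) N0.N1=(dead,v2) N0.N2=(alive,v0)
Op 6: gossip N2<->N0 -> N2.N0=(alive,v0) N2.N1=(dead,v2) N2.N2=(alive,v0) | N0.N0=(alive,v0) N0.N1=(dead,v2) N0.N2=(alive,v0)
Op 7: gossip N0<->N2 -> N0.N0=(alive,v0) N0.N1=(dead,v2) N0.N2=(alive,v0) | N2.N0=(alive,v0) N2.N1=(dead,v2) N2.N2=(alive,v0)
Op 8: N1 marks N2=suspect -> (suspect,v1)
Op 9: gossip N0<->N1 -> N0.N0=(alive,v0) N0.N1=(dead,v2) N0.N2=(suspect,v1) | N1.N0=(alive,v0) N1.N1=(dead,v2) N1.N2=(suspect,v1)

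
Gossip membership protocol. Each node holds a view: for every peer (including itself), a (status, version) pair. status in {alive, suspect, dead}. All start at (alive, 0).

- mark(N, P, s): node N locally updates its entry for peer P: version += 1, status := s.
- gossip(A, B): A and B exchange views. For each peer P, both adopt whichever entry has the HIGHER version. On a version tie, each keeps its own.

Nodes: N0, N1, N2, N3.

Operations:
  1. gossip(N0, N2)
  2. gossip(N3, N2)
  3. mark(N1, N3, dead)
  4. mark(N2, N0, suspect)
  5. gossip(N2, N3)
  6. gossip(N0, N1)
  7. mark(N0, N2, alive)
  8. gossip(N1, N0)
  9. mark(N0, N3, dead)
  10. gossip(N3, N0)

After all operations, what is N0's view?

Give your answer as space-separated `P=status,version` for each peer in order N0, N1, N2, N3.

Answer: N0=suspect,1 N1=alive,0 N2=alive,1 N3=dead,2

Derivation:
Op 1: gossip N0<->N2 -> N0.N0=(alive,v0) N0.N1=(alive,v0) N0.N2=(alive,v0) N0.N3=(alive,v0) | N2.N0=(alive,v0) N2.N1=(alive,v0) N2.N2=(alive,v0) N2.N3=(alive,v0)
Op 2: gossip N3<->N2 -> N3.N0=(alive,v0) N3.N1=(alive,v0) N3.N2=(alive,v0) N3.N3=(alive,v0) | N2.N0=(alive,v0) N2.N1=(alive,v0) N2.N2=(alive,v0) N2.N3=(alive,v0)
Op 3: N1 marks N3=dead -> (dead,v1)
Op 4: N2 marks N0=suspect -> (suspect,v1)
Op 5: gossip N2<->N3 -> N2.N0=(suspect,v1) N2.N1=(alive,v0) N2.N2=(alive,v0) N2.N3=(alive,v0) | N3.N0=(suspect,v1) N3.N1=(alive,v0) N3.N2=(alive,v0) N3.N3=(alive,v0)
Op 6: gossip N0<->N1 -> N0.N0=(alive,v0) N0.N1=(alive,v0) N0.N2=(alive,v0) N0.N3=(dead,v1) | N1.N0=(alive,v0) N1.N1=(alive,v0) N1.N2=(alive,v0) N1.N3=(dead,v1)
Op 7: N0 marks N2=alive -> (alive,v1)
Op 8: gossip N1<->N0 -> N1.N0=(alive,v0) N1.N1=(alive,v0) N1.N2=(alive,v1) N1.N3=(dead,v1) | N0.N0=(alive,v0) N0.N1=(alive,v0) N0.N2=(alive,v1) N0.N3=(dead,v1)
Op 9: N0 marks N3=dead -> (dead,v2)
Op 10: gossip N3<->N0 -> N3.N0=(suspect,v1) N3.N1=(alive,v0) N3.N2=(alive,v1) N3.N3=(dead,v2) | N0.N0=(suspect,v1) N0.N1=(alive,v0) N0.N2=(alive,v1) N0.N3=(dead,v2)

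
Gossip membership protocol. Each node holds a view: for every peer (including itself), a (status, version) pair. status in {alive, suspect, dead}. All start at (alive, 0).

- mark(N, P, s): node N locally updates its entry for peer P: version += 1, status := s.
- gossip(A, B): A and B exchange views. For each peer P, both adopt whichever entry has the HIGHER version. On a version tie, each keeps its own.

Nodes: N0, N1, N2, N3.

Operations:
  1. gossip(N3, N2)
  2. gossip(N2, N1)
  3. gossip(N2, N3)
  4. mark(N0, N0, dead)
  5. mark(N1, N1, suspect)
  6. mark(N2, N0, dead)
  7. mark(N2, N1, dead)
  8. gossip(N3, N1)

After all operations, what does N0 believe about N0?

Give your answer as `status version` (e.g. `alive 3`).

Answer: dead 1

Derivation:
Op 1: gossip N3<->N2 -> N3.N0=(alive,v0) N3.N1=(alive,v0) N3.N2=(alive,v0) N3.N3=(alive,v0) | N2.N0=(alive,v0) N2.N1=(alive,v0) N2.N2=(alive,v0) N2.N3=(alive,v0)
Op 2: gossip N2<->N1 -> N2.N0=(alive,v0) N2.N1=(alive,v0) N2.N2=(alive,v0) N2.N3=(alive,v0) | N1.N0=(alive,v0) N1.N1=(alive,v0) N1.N2=(alive,v0) N1.N3=(alive,v0)
Op 3: gossip N2<->N3 -> N2.N0=(alive,v0) N2.N1=(alive,v0) N2.N2=(alive,v0) N2.N3=(alive,v0) | N3.N0=(alive,v0) N3.N1=(alive,v0) N3.N2=(alive,v0) N3.N3=(alive,v0)
Op 4: N0 marks N0=dead -> (dead,v1)
Op 5: N1 marks N1=suspect -> (suspect,v1)
Op 6: N2 marks N0=dead -> (dead,v1)
Op 7: N2 marks N1=dead -> (dead,v1)
Op 8: gossip N3<->N1 -> N3.N0=(alive,v0) N3.N1=(suspect,v1) N3.N2=(alive,v0) N3.N3=(alive,v0) | N1.N0=(alive,v0) N1.N1=(suspect,v1) N1.N2=(alive,v0) N1.N3=(alive,v0)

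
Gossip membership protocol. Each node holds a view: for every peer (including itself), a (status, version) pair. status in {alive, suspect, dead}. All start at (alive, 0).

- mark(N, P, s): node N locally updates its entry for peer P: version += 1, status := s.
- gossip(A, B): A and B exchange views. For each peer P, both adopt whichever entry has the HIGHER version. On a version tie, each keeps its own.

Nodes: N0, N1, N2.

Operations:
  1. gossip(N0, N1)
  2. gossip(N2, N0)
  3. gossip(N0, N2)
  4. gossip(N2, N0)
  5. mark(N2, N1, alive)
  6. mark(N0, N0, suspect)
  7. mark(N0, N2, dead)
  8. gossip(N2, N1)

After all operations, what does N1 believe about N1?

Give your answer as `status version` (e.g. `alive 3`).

Op 1: gossip N0<->N1 -> N0.N0=(alive,v0) N0.N1=(alive,v0) N0.N2=(alive,v0) | N1.N0=(alive,v0) N1.N1=(alive,v0) N1.N2=(alive,v0)
Op 2: gossip N2<->N0 -> N2.N0=(alive,v0) N2.N1=(alive,v0) N2.N2=(alive,v0) | N0.N0=(alive,v0) N0.N1=(alive,v0) N0.N2=(alive,v0)
Op 3: gossip N0<->N2 -> N0.N0=(alive,v0) N0.N1=(alive,v0) N0.N2=(alive,v0) | N2.N0=(alive,v0) N2.N1=(alive,v0) N2.N2=(alive,v0)
Op 4: gossip N2<->N0 -> N2.N0=(alive,v0) N2.N1=(alive,v0) N2.N2=(alive,v0) | N0.N0=(alive,v0) N0.N1=(alive,v0) N0.N2=(alive,v0)
Op 5: N2 marks N1=alive -> (alive,v1)
Op 6: N0 marks N0=suspect -> (suspect,v1)
Op 7: N0 marks N2=dead -> (dead,v1)
Op 8: gossip N2<->N1 -> N2.N0=(alive,v0) N2.N1=(alive,v1) N2.N2=(alive,v0) | N1.N0=(alive,v0) N1.N1=(alive,v1) N1.N2=(alive,v0)

Answer: alive 1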